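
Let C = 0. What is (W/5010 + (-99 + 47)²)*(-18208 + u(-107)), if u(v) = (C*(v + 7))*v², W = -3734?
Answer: -123298257824/2505 ≈ -4.9221e+7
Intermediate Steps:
u(v) = 0 (u(v) = (0*(v + 7))*v² = (0*(7 + v))*v² = 0*v² = 0)
(W/5010 + (-99 + 47)²)*(-18208 + u(-107)) = (-3734/5010 + (-99 + 47)²)*(-18208 + 0) = (-3734*1/5010 + (-52)²)*(-18208) = (-1867/2505 + 2704)*(-18208) = (6771653/2505)*(-18208) = -123298257824/2505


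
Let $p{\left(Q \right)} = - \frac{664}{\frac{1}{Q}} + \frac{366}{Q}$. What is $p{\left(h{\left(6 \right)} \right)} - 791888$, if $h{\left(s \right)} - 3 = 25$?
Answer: $- \frac{11346537}{14} \approx -8.1047 \cdot 10^{5}$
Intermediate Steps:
$h{\left(s \right)} = 28$ ($h{\left(s \right)} = 3 + 25 = 28$)
$p{\left(Q \right)} = - 664 Q + \frac{366}{Q}$
$p{\left(h{\left(6 \right)} \right)} - 791888 = \left(\left(-664\right) 28 + \frac{366}{28}\right) - 791888 = \left(-18592 + 366 \cdot \frac{1}{28}\right) - 791888 = \left(-18592 + \frac{183}{14}\right) - 791888 = - \frac{260105}{14} - 791888 = - \frac{11346537}{14}$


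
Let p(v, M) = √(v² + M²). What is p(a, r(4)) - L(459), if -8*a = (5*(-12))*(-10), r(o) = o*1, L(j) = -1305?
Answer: 1305 + √5641 ≈ 1380.1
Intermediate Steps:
r(o) = o
a = -75 (a = -5*(-12)*(-10)/8 = -(-15)*(-10)/2 = -⅛*600 = -75)
p(v, M) = √(M² + v²)
p(a, r(4)) - L(459) = √(4² + (-75)²) - 1*(-1305) = √(16 + 5625) + 1305 = √5641 + 1305 = 1305 + √5641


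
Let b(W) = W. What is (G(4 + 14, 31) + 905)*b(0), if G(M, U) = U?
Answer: 0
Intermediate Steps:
(G(4 + 14, 31) + 905)*b(0) = (31 + 905)*0 = 936*0 = 0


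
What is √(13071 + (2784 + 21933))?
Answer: 2*√9447 ≈ 194.39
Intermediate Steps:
√(13071 + (2784 + 21933)) = √(13071 + 24717) = √37788 = 2*√9447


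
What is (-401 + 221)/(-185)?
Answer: 36/37 ≈ 0.97297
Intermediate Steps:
(-401 + 221)/(-185) = -1/185*(-180) = 36/37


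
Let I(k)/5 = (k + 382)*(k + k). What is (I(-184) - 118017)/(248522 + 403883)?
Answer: -482337/652405 ≈ -0.73932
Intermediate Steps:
I(k) = 10*k*(382 + k) (I(k) = 5*((k + 382)*(k + k)) = 5*((382 + k)*(2*k)) = 5*(2*k*(382 + k)) = 10*k*(382 + k))
(I(-184) - 118017)/(248522 + 403883) = (10*(-184)*(382 - 184) - 118017)/(248522 + 403883) = (10*(-184)*198 - 118017)/652405 = (-364320 - 118017)*(1/652405) = -482337*1/652405 = -482337/652405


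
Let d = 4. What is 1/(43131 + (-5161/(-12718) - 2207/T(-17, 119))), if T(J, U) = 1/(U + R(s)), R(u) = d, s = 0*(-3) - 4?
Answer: -12718/2903895779 ≈ -4.3796e-6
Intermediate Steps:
s = -4 (s = 0 - 4 = -4)
R(u) = 4
T(J, U) = 1/(4 + U) (T(J, U) = 1/(U + 4) = 1/(4 + U))
1/(43131 + (-5161/(-12718) - 2207/T(-17, 119))) = 1/(43131 + (-5161/(-12718) - 2207/(1/(4 + 119)))) = 1/(43131 + (-5161*(-1/12718) - 2207/(1/123))) = 1/(43131 + (5161/12718 - 2207/1/123)) = 1/(43131 + (5161/12718 - 2207*123)) = 1/(43131 + (5161/12718 - 271461)) = 1/(43131 - 3452435837/12718) = 1/(-2903895779/12718) = -12718/2903895779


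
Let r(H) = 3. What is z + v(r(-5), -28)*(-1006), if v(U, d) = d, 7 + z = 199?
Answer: 28360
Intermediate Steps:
z = 192 (z = -7 + 199 = 192)
z + v(r(-5), -28)*(-1006) = 192 - 28*(-1006) = 192 + 28168 = 28360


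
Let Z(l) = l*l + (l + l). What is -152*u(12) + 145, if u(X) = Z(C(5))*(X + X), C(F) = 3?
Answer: -54575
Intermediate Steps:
Z(l) = l² + 2*l
u(X) = 30*X (u(X) = (3*(2 + 3))*(X + X) = (3*5)*(2*X) = 15*(2*X) = 30*X)
-152*u(12) + 145 = -4560*12 + 145 = -152*360 + 145 = -54720 + 145 = -54575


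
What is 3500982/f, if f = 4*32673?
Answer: 583497/21782 ≈ 26.788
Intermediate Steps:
f = 130692
3500982/f = 3500982/130692 = 3500982*(1/130692) = 583497/21782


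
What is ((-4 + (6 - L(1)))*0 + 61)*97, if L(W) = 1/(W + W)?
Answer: 5917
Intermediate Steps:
L(W) = 1/(2*W)
((-4 + (6 - L(1)))*0 + 61)*97 = ((-4 + (6 - 1/(2*1)))*0 + 61)*97 = ((-4 + (6 - 1/2))*0 + 61)*97 = ((-4 + (6 - 1*½))*0 + 61)*97 = ((-4 + (6 - ½))*0 + 61)*97 = ((-4 + 11/2)*0 + 61)*97 = ((3/2)*0 + 61)*97 = (0 + 61)*97 = 61*97 = 5917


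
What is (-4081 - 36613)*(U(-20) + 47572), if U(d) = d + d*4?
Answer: -1931825568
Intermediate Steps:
U(d) = 5*d (U(d) = d + 4*d = 5*d)
(-4081 - 36613)*(U(-20) + 47572) = (-4081 - 36613)*(5*(-20) + 47572) = -40694*(-100 + 47572) = -40694*47472 = -1931825568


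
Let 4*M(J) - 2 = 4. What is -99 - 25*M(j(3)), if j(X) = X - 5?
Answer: -273/2 ≈ -136.50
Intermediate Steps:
j(X) = -5 + X
M(J) = 3/2 (M(J) = 1/2 + (1/4)*4 = 1/2 + 1 = 3/2)
-99 - 25*M(j(3)) = -99 - 25*3/2 = -99 - 75/2 = -273/2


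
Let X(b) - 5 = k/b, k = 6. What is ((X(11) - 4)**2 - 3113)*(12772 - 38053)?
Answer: 9515363904/121 ≈ 7.8639e+7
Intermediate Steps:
X(b) = 5 + 6/b
((X(11) - 4)**2 - 3113)*(12772 - 38053) = (((5 + 6/11) - 4)**2 - 3113)*(12772 - 38053) = (((5 + 6*(1/11)) - 4)**2 - 3113)*(-25281) = (((5 + 6/11) - 4)**2 - 3113)*(-25281) = ((61/11 - 4)**2 - 3113)*(-25281) = ((17/11)**2 - 3113)*(-25281) = (289/121 - 3113)*(-25281) = -376384/121*(-25281) = 9515363904/121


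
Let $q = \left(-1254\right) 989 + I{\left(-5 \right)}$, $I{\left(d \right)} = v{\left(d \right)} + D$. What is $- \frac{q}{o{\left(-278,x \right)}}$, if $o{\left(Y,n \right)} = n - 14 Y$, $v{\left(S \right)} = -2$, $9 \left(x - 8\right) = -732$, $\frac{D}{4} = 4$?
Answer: $\frac{58134}{179} \approx 324.77$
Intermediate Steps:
$D = 16$ ($D = 4 \cdot 4 = 16$)
$x = - \frac{220}{3}$ ($x = 8 + \frac{1}{9} \left(-732\right) = 8 - \frac{244}{3} = - \frac{220}{3} \approx -73.333$)
$I{\left(d \right)} = 14$ ($I{\left(d \right)} = -2 + 16 = 14$)
$q = -1240192$ ($q = \left(-1254\right) 989 + 14 = -1240206 + 14 = -1240192$)
$- \frac{q}{o{\left(-278,x \right)}} = - \frac{-1240192}{- \frac{220}{3} - -3892} = - \frac{-1240192}{- \frac{220}{3} + 3892} = - \frac{-1240192}{\frac{11456}{3}} = - \frac{\left(-1240192\right) 3}{11456} = \left(-1\right) \left(- \frac{58134}{179}\right) = \frac{58134}{179}$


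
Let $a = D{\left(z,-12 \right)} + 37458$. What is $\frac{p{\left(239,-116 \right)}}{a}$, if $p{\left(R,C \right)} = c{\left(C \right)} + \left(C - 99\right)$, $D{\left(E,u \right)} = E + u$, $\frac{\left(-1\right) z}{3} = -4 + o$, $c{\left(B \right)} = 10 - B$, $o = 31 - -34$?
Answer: $- \frac{89}{37263} \approx -0.0023884$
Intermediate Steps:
$o = 65$ ($o = 31 + 34 = 65$)
$z = -183$ ($z = - 3 \left(-4 + 65\right) = \left(-3\right) 61 = -183$)
$p{\left(R,C \right)} = -89$ ($p{\left(R,C \right)} = \left(10 - C\right) + \left(C - 99\right) = \left(10 - C\right) + \left(-99 + C\right) = -89$)
$a = 37263$ ($a = \left(-183 - 12\right) + 37458 = -195 + 37458 = 37263$)
$\frac{p{\left(239,-116 \right)}}{a} = - \frac{89}{37263}$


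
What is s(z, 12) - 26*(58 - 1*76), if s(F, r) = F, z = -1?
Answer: 467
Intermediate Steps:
s(z, 12) - 26*(58 - 1*76) = -1 - 26*(58 - 1*76) = -1 - 26*(58 - 76) = -1 - 26*(-18) = -1 + 468 = 467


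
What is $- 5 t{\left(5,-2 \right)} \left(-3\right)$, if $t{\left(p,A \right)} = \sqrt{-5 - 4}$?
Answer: $45 i \approx 45.0 i$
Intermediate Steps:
$t{\left(p,A \right)} = 3 i$ ($t{\left(p,A \right)} = \sqrt{-9} = 3 i$)
$- 5 t{\left(5,-2 \right)} \left(-3\right) = - 5 \cdot 3 i \left(-3\right) = - 15 i \left(-3\right) = 45 i$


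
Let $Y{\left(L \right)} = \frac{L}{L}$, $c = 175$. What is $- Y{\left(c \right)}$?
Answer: $-1$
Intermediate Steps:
$Y{\left(L \right)} = 1$
$- Y{\left(c \right)} = \left(-1\right) 1 = -1$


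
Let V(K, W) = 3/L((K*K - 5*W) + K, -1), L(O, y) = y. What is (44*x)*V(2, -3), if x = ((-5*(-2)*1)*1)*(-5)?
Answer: 6600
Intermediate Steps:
x = -50 (x = ((10*1)*1)*(-5) = (10*1)*(-5) = 10*(-5) = -50)
V(K, W) = -3 (V(K, W) = 3/(-1) = 3*(-1) = -3)
(44*x)*V(2, -3) = (44*(-50))*(-3) = -2200*(-3) = 6600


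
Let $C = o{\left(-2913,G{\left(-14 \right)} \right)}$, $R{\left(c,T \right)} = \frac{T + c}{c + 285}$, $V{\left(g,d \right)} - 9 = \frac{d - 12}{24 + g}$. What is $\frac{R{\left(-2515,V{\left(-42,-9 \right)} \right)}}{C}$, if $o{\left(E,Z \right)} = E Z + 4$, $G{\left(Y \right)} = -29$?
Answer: $\frac{15029}{1130355780} \approx 1.3296 \cdot 10^{-5}$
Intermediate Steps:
$o{\left(E,Z \right)} = 4 + E Z$
$V{\left(g,d \right)} = 9 + \frac{-12 + d}{24 + g}$ ($V{\left(g,d \right)} = 9 + \frac{d - 12}{24 + g} = 9 + \frac{-12 + d}{24 + g}$)
$R{\left(c,T \right)} = \frac{T + c}{285 + c}$
$C = 84481$ ($C = 4 - -84477 = 4 + 84477 = 84481$)
$\frac{R{\left(-2515,V{\left(-42,-9 \right)} \right)}}{C} = \frac{\frac{1}{285 - 2515} \left(\frac{204 - 9 + 9 \left(-42\right)}{24 - 42} - 2515\right)}{84481} = \frac{\frac{204 - 9 - 378}{-18} - 2515}{-2230} \cdot \frac{1}{84481} = - \frac{\left(- \frac{1}{18}\right) \left(-183\right) - 2515}{2230} \cdot \frac{1}{84481} = - \frac{\frac{61}{6} - 2515}{2230} \cdot \frac{1}{84481} = \left(- \frac{1}{2230}\right) \left(- \frac{15029}{6}\right) \frac{1}{84481} = \frac{15029}{13380} \cdot \frac{1}{84481} = \frac{15029}{1130355780}$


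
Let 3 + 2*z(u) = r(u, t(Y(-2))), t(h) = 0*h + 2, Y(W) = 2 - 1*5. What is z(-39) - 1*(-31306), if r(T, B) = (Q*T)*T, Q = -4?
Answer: 56525/2 ≈ 28263.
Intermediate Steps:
Y(W) = -3 (Y(W) = 2 - 5 = -3)
t(h) = 2 (t(h) = 0 + 2 = 2)
r(T, B) = -4*T**2 (r(T, B) = (-4*T)*T = -4*T**2)
z(u) = -3/2 - 2*u**2 (z(u) = -3/2 + (-4*u**2)/2 = -3/2 - 2*u**2)
z(-39) - 1*(-31306) = (-3/2 - 2*(-39)**2) - 1*(-31306) = (-3/2 - 2*1521) + 31306 = (-3/2 - 3042) + 31306 = -6087/2 + 31306 = 56525/2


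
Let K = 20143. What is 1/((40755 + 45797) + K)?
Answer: 1/106695 ≈ 9.3725e-6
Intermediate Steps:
1/((40755 + 45797) + K) = 1/((40755 + 45797) + 20143) = 1/(86552 + 20143) = 1/106695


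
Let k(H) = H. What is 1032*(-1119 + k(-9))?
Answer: -1164096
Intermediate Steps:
1032*(-1119 + k(-9)) = 1032*(-1119 - 9) = 1032*(-1128) = -1164096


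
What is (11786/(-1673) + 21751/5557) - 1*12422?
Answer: -115514712721/9296861 ≈ -12425.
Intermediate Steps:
(11786/(-1673) + 21751/5557) - 1*12422 = (11786*(-1/1673) + 21751*(1/5557)) - 12422 = (-11786/1673 + 21751/5557) - 12422 = -29105379/9296861 - 12422 = -115514712721/9296861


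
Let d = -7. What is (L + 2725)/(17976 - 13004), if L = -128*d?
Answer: 3621/4972 ≈ 0.72828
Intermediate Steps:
L = 896 (L = -128*(-7) = 896)
(L + 2725)/(17976 - 13004) = (896 + 2725)/(17976 - 13004) = 3621/4972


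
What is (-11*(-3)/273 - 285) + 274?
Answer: -990/91 ≈ -10.879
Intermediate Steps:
(-11*(-3)/273 - 285) + 274 = (33*(1/273) - 285) + 274 = (11/91 - 285) + 274 = -25924/91 + 274 = -990/91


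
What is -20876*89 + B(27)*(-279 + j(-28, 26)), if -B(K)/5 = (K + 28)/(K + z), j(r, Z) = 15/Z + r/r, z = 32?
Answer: -2848133201/1534 ≈ -1.8567e+6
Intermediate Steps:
j(r, Z) = 1 + 15/Z (j(r, Z) = 15/Z + 1 = 1 + 15/Z)
B(K) = -5*(28 + K)/(32 + K) (B(K) = -5*(K + 28)/(K + 32) = -5*(28 + K)/(32 + K))
-20876*89 + B(27)*(-279 + j(-28, 26)) = -20876*89 + (5*(-28 - 1*27)/(32 + 27))*(-279 + (15 + 26)/26) = -1857964 + (5*(-28 - 27)/59)*(-279 + (1/26)*41) = -1857964 + (5*(1/59)*(-55))*(-279 + 41/26) = -1857964 - 275/59*(-7213/26) = -1857964 + 1983575/1534 = -2848133201/1534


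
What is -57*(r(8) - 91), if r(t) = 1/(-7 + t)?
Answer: 5130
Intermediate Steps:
-57*(r(8) - 91) = -57*(1/(-7 + 8) - 91) = -57*(1/1 - 91) = -57*(1 - 91) = -57*(-90) = 5130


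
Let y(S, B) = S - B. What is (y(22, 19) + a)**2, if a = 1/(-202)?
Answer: 366025/40804 ≈ 8.9703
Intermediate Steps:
a = -1/202 ≈ -0.0049505
(y(22, 19) + a)**2 = ((22 - 1*19) - 1/202)**2 = ((22 - 19) - 1/202)**2 = (3 - 1/202)**2 = (605/202)**2 = 366025/40804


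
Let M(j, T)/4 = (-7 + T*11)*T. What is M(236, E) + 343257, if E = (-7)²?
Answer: 447529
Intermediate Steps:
E = 49
M(j, T) = 4*T*(-7 + 11*T) (M(j, T) = 4*((-7 + T*11)*T) = 4*((-7 + 11*T)*T) = 4*(T*(-7 + 11*T)) = 4*T*(-7 + 11*T))
M(236, E) + 343257 = 4*49*(-7 + 11*49) + 343257 = 4*49*(-7 + 539) + 343257 = 4*49*532 + 343257 = 104272 + 343257 = 447529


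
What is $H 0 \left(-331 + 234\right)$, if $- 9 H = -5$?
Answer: $0$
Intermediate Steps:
$H = \frac{5}{9}$ ($H = \left(- \frac{1}{9}\right) \left(-5\right) = \frac{5}{9} \approx 0.55556$)
$H 0 \left(-331 + 234\right) = \frac{5}{9} \cdot 0 \left(-331 + 234\right) = 0 \left(-97\right) = 0$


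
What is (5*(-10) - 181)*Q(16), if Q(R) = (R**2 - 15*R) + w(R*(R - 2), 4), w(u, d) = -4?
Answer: -2772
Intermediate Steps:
Q(R) = -4 + R**2 - 15*R (Q(R) = (R**2 - 15*R) - 4 = -4 + R**2 - 15*R)
(5*(-10) - 181)*Q(16) = (5*(-10) - 181)*(-4 + 16**2 - 15*16) = (-50 - 181)*(-4 + 256 - 240) = -231*12 = -2772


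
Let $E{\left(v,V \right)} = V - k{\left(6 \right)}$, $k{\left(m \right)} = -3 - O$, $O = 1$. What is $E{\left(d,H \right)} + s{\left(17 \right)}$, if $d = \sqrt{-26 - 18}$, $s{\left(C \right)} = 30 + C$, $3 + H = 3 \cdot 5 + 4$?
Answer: $67$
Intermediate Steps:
$H = 16$ ($H = -3 + \left(3 \cdot 5 + 4\right) = -3 + \left(15 + 4\right) = -3 + 19 = 16$)
$d = 2 i \sqrt{11}$ ($d = \sqrt{-44} = 2 i \sqrt{11} \approx 6.6332 i$)
$k{\left(m \right)} = -4$ ($k{\left(m \right)} = -3 - 1 = -4$)
$E{\left(v,V \right)} = 4 + V$ ($E{\left(v,V \right)} = V - -4 = V + 4 = 4 + V$)
$E{\left(d,H \right)} + s{\left(17 \right)} = \left(4 + 16\right) + \left(30 + 17\right) = 20 + 47 = 67$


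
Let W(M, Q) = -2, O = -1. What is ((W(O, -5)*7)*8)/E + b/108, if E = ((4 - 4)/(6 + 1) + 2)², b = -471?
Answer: -1165/36 ≈ -32.361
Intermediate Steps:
E = 4 (E = (0/7 + 2)² = (0*(⅐) + 2)² = (0 + 2)² = 2² = 4)
((W(O, -5)*7)*8)/E + b/108 = (-2*7*8)/4 - 471/108 = -14*8*(¼) - 471*1/108 = -112*¼ - 157/36 = -28 - 157/36 = -1165/36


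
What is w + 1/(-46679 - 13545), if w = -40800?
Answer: -2457139201/60224 ≈ -40800.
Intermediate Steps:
w + 1/(-46679 - 13545) = -40800 + 1/(-46679 - 13545) = -40800 + 1/(-60224) = -40800 - 1/60224 = -2457139201/60224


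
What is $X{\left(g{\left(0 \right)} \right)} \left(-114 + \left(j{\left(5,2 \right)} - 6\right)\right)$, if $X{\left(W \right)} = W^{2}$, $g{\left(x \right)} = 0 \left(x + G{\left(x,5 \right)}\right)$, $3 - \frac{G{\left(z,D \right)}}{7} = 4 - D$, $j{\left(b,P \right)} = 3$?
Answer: $0$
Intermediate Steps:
$G{\left(z,D \right)} = -7 + 7 D$ ($G{\left(z,D \right)} = 21 - 7 \left(4 - D\right) = 21 + \left(-28 + 7 D\right) = -7 + 7 D$)
$g{\left(x \right)} = 0$ ($g{\left(x \right)} = 0 \left(x + \left(-7 + 7 \cdot 5\right)\right) = 0 \left(x + \left(-7 + 35\right)\right) = 0 \left(x + 28\right) = 0 \left(28 + x\right) = 0$)
$X{\left(g{\left(0 \right)} \right)} \left(-114 + \left(j{\left(5,2 \right)} - 6\right)\right) = 0^{2} \left(-114 + \left(3 - 6\right)\right) = 0 \left(-114 + \left(3 - 6\right)\right) = 0 \left(-114 - 3\right) = 0 \left(-117\right) = 0$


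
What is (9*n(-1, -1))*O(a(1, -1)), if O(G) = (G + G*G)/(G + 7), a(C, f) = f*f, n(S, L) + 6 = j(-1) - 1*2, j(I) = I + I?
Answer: -45/2 ≈ -22.500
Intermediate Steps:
j(I) = 2*I
n(S, L) = -10 (n(S, L) = -6 + (2*(-1) - 1*2) = -6 + (-2 - 2) = -6 - 4 = -10)
a(C, f) = f²
O(G) = (G + G²)/(7 + G)
(9*n(-1, -1))*O(a(1, -1)) = (9*(-10))*((-1)²*(1 + (-1)²)/(7 + (-1)²)) = -90*(1 + 1)/(7 + 1) = -90*2/8 = -90*¼ = -45/2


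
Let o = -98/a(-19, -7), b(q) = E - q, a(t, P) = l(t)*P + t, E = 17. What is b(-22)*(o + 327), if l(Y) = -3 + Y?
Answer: 572611/45 ≈ 12725.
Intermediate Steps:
a(t, P) = t + P*(-3 + t) (a(t, P) = (-3 + t)*P + t = P*(-3 + t) + t = t + P*(-3 + t))
b(q) = 17 - q
o = -98/135 (o = -98/(-19 - 7*(-3 - 19)) = -98/(-19 - 7*(-22)) = -98/(-19 + 154) = -98/135 ≈ -0.72593)
b(-22)*(o + 327) = (17 - 1*(-22))*(-98/135 + 327) = (17 + 22)*(44047/135) = 39*(44047/135) = 572611/45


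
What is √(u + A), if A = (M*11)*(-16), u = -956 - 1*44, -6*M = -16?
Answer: 2*I*√3306/3 ≈ 38.332*I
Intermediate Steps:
M = 8/3 (M = -⅙*(-16) = 8/3 ≈ 2.6667)
u = -1000 (u = -956 - 44 = -1000)
A = -1408/3 (A = ((8/3)*11)*(-16) = (88/3)*(-16) = -1408/3 ≈ -469.33)
√(u + A) = √(-1000 - 1408/3) = √(-4408/3) = 2*I*√3306/3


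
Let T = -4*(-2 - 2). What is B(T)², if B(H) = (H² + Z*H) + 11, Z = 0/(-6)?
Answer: 71289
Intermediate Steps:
T = 16 (T = -4*(-4) = 16)
Z = 0 (Z = 0*(-⅙) = 0)
B(H) = 11 + H² (B(H) = (H² + 0*H) + 11 = (H² + 0) + 11 = H² + 11 = 11 + H²)
B(T)² = (11 + 16²)² = (11 + 256)² = 267² = 71289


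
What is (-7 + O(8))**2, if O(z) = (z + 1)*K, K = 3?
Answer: 400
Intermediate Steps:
O(z) = 3 + 3*z (O(z) = (z + 1)*3 = (1 + z)*3 = 3 + 3*z)
(-7 + O(8))**2 = (-7 + (3 + 3*8))**2 = (-7 + (3 + 24))**2 = (-7 + 27)**2 = 20**2 = 400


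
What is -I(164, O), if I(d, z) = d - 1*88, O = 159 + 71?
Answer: -76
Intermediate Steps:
O = 230
I(d, z) = -88 + d (I(d, z) = d - 88 = -88 + d)
-I(164, O) = -(-88 + 164) = -1*76 = -76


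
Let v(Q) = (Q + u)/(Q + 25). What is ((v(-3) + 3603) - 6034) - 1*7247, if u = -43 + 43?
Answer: -212919/22 ≈ -9678.1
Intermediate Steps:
u = 0
v(Q) = Q/(25 + Q) (v(Q) = (Q + 0)/(Q + 25) = Q/(25 + Q))
((v(-3) + 3603) - 6034) - 1*7247 = ((-3/(25 - 3) + 3603) - 6034) - 1*7247 = ((-3/22 + 3603) - 6034) - 7247 = (79263/22 - 6034) - 7247 = -53485/22 - 7247 = -212919/22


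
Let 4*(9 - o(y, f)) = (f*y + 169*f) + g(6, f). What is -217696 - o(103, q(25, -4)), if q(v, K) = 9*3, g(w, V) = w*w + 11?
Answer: -863429/4 ≈ -2.1586e+5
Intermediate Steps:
g(w, V) = 11 + w² (g(w, V) = w² + 11 = 11 + w²)
q(v, K) = 27
o(y, f) = -11/4 - 169*f/4 - f*y/4 (o(y, f) = 9 - ((f*y + 169*f) + (11 + 6²))/4 = 9 - ((169*f + f*y) + (11 + 36))/4 = 9 - ((169*f + f*y) + 47)/4 = 9 - (47 + 169*f + f*y)/4 = 9 + (-47/4 - 169*f/4 - f*y/4) = -11/4 - 169*f/4 - f*y/4)
-217696 - o(103, q(25, -4)) = -217696 - (-11/4 - 169/4*27 - ¼*27*103) = -217696 - (-11/4 - 4563/4 - 2781/4) = -217696 - 1*(-7355/4) = -217696 + 7355/4 = -863429/4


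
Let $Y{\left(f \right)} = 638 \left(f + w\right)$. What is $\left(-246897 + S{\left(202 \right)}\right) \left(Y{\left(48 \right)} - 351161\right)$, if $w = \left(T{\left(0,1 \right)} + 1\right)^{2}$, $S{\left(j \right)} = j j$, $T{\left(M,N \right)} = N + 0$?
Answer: $65534482605$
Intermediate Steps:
$T{\left(M,N \right)} = N$
$S{\left(j \right)} = j^{2}$
$w = 4$ ($w = \left(1 + 1\right)^{2} = 2^{2} = 4$)
$Y{\left(f \right)} = 2552 + 638 f$ ($Y{\left(f \right)} = 638 \left(f + 4\right) = 638 \left(4 + f\right) = 2552 + 638 f$)
$\left(-246897 + S{\left(202 \right)}\right) \left(Y{\left(48 \right)} - 351161\right) = \left(-246897 + 202^{2}\right) \left(\left(2552 + 638 \cdot 48\right) - 351161\right) = \left(-246897 + 40804\right) \left(\left(2552 + 30624\right) - 351161\right) = - 206093 \left(33176 - 351161\right) = \left(-206093\right) \left(-317985\right) = 65534482605$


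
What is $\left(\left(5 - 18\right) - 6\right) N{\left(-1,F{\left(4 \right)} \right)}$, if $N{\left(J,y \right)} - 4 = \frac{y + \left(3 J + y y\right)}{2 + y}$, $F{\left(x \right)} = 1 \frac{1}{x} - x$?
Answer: $\frac{95}{28} \approx 3.3929$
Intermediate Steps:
$F{\left(x \right)} = \frac{1}{x} - x$
$N{\left(J,y \right)} = 4 + \frac{y + y^{2} + 3 J}{2 + y}$ ($N{\left(J,y \right)} = 4 + \frac{y + \left(3 J + y y\right)}{2 + y} = 4 + \frac{y + \left(3 J + y^{2}\right)}{2 + y} = 4 + \frac{y + \left(y^{2} + 3 J\right)}{2 + y} = 4 + \frac{y + y^{2} + 3 J}{2 + y}$)
$\left(\left(5 - 18\right) - 6\right) N{\left(-1,F{\left(4 \right)} \right)} = \left(\left(5 - 18\right) - 6\right) \frac{8 + \left(\frac{1}{4} - 4\right)^{2} + 3 \left(-1\right) + 5 \left(\frac{1}{4} - 4\right)}{2 + \left(\frac{1}{4} - 4\right)} = \left(\left(5 - 18\right) - 6\right) \frac{8 + \left(\frac{1}{4} - 4\right)^{2} - 3 + 5 \left(\frac{1}{4} - 4\right)}{2 + \left(\frac{1}{4} - 4\right)} = \left(-13 - 6\right) \frac{8 + \left(- \frac{15}{4}\right)^{2} - 3 + 5 \left(- \frac{15}{4}\right)}{2 - \frac{15}{4}} = - 19 \frac{8 + \frac{225}{16} - 3 - \frac{75}{4}}{- \frac{7}{4}} = - 19 \left(\left(- \frac{4}{7}\right) \frac{5}{16}\right) = \left(-19\right) \left(- \frac{5}{28}\right) = \frac{95}{28}$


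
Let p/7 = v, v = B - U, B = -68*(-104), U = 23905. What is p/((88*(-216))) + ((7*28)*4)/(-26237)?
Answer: 1025543225/166237632 ≈ 6.1691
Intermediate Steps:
B = 7072
v = -16833 (v = 7072 - 1*23905 = 7072 - 23905 = -16833)
p = -117831 (p = 7*(-16833) = -117831)
p/((88*(-216))) + ((7*28)*4)/(-26237) = -117831/(88*(-216)) + ((7*28)*4)/(-26237) = -117831/(-19008) + (196*4)*(-1/26237) = -117831*(-1/19008) + 784*(-1/26237) = 39277/6336 - 784/26237 = 1025543225/166237632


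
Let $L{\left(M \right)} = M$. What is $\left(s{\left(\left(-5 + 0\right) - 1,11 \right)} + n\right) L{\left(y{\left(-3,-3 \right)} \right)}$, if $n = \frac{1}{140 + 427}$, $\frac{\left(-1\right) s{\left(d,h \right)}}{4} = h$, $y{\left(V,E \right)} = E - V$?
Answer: $0$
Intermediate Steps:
$s{\left(d,h \right)} = - 4 h$
$n = \frac{1}{567} \approx 0.0017637$
$\left(s{\left(\left(-5 + 0\right) - 1,11 \right)} + n\right) L{\left(y{\left(-3,-3 \right)} \right)} = \left(\left(-4\right) 11 + \frac{1}{567}\right) \left(-3 - -3\right) = \left(-44 + \frac{1}{567}\right) \left(-3 + 3\right) = \left(- \frac{24947}{567}\right) 0 = 0$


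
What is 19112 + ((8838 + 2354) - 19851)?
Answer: 10453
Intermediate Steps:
19112 + ((8838 + 2354) - 19851) = 19112 + (11192 - 19851) = 19112 - 8659 = 10453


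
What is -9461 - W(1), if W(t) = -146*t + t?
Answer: -9316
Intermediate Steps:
W(t) = -145*t
-9461 - W(1) = -9461 - (-145) = -9461 - 1*(-145) = -9461 + 145 = -9316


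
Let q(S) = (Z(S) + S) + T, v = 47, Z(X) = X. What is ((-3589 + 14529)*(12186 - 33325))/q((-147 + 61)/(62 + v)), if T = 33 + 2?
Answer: -25207411940/3643 ≈ -6.9194e+6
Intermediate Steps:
T = 35
q(S) = 35 + 2*S (q(S) = (S + S) + 35 = 2*S + 35 = 35 + 2*S)
((-3589 + 14529)*(12186 - 33325))/q((-147 + 61)/(62 + v)) = ((-3589 + 14529)*(12186 - 33325))/(35 + 2*((-147 + 61)/(62 + 47))) = (10940*(-21139))/(35 + 2*(-86/109)) = -231260660/(35 + 2*(-86*1/109)) = -231260660/(35 + 2*(-86/109)) = -231260660/(35 - 172/109) = -231260660/3643/109 = -231260660*109/3643 = -25207411940/3643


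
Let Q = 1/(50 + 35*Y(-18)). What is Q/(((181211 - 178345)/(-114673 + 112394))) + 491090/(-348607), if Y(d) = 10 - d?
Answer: -1450482333553/1029080891860 ≈ -1.4095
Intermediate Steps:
Q = 1/1030 (Q = 1/(50 + 35*(10 - 1*(-18))) = 1/(50 + 35*(10 + 18)) = 1/(50 + 35*28) = 1/(50 + 980) = 1/1030 ≈ 0.00097087)
Q/(((181211 - 178345)/(-114673 + 112394))) + 491090/(-348607) = 1/(1030*(((181211 - 178345)/(-114673 + 112394)))) + 491090/(-348607) = 1/(1030*((2866/(-2279)))) + 491090*(-1/348607) = 1/(1030*((2866*(-1/2279)))) - 491090/348607 = 1/(1030*(-2866/2279)) - 491090/348607 = (1/1030)*(-2279/2866) - 491090/348607 = -2279/2951980 - 491090/348607 = -1450482333553/1029080891860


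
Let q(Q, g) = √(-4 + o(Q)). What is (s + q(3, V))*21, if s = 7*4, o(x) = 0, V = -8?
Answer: 588 + 42*I ≈ 588.0 + 42.0*I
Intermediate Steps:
s = 28
q(Q, g) = 2*I (q(Q, g) = √(-4 + 0) = √(-4) = 2*I)
(s + q(3, V))*21 = (28 + 2*I)*21 = 588 + 42*I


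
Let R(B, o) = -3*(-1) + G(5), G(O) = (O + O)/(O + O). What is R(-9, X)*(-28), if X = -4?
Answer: -112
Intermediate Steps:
G(O) = 1 (G(O) = (2*O)/((2*O)) = (2*O)*(1/(2*O)) = 1)
R(B, o) = 4 (R(B, o) = -3*(-1) + 1 = 3 + 1 = 4)
R(-9, X)*(-28) = 4*(-28) = -112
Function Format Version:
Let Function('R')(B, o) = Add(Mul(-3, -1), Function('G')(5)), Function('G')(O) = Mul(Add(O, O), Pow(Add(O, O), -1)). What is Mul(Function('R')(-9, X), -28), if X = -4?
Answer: -112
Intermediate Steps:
Function('G')(O) = 1 (Function('G')(O) = Mul(Mul(2, O), Pow(Mul(2, O), -1)) = Mul(Mul(2, O), Mul(Rational(1, 2), Pow(O, -1))) = 1)
Function('R')(B, o) = 4 (Function('R')(B, o) = Add(Mul(-3, -1), 1) = Add(3, 1) = 4)
Mul(Function('R')(-9, X), -28) = Mul(4, -28) = -112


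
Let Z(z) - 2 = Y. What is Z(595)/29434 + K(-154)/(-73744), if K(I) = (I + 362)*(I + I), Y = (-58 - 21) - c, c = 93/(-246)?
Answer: 875913455/1011293372 ≈ 0.86613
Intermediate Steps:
c = -31/82 (c = 93*(-1/246) = -31/82 ≈ -0.37805)
Y = -6447/82 (Y = (-58 - 21) - 1*(-31/82) = -79 + 31/82 = -6447/82 ≈ -78.622)
Z(z) = -6283/82 (Z(z) = 2 - 6447/82 = -6283/82)
K(I) = 2*I*(362 + I) (K(I) = (362 + I)*(2*I) = 2*I*(362 + I))
Z(595)/29434 + K(-154)/(-73744) = -6283/82/29434 + (2*(-154)*(362 - 154))/(-73744) = -6283/82*1/29434 + (2*(-154)*208)*(-1/73744) = -6283/2413588 - 64064*(-1/73744) = -6283/2413588 + 364/419 = 875913455/1011293372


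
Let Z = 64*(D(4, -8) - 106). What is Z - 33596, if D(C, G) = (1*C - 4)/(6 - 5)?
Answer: -40380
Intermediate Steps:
D(C, G) = -4 + C (D(C, G) = (C - 4)/1 = (-4 + C)*1 = -4 + C)
Z = -6784 (Z = 64*((-4 + 4) - 106) = 64*(0 - 106) = 64*(-106) = -6784)
Z - 33596 = -6784 - 33596 = -40380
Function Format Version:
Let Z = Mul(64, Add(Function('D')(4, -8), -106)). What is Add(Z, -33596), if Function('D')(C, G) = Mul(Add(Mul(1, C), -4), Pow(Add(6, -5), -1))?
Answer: -40380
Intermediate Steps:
Function('D')(C, G) = Add(-4, C) (Function('D')(C, G) = Mul(Add(C, -4), Pow(1, -1)) = Mul(Add(-4, C), 1) = Add(-4, C))
Z = -6784 (Z = Mul(64, Add(Add(-4, 4), -106)) = Mul(64, Add(0, -106)) = Mul(64, -106) = -6784)
Add(Z, -33596) = Add(-6784, -33596) = -40380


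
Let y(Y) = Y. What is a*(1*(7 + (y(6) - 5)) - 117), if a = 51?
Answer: -5559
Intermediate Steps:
a*(1*(7 + (y(6) - 5)) - 117) = 51*(1*(7 + (6 - 5)) - 117) = 51*(1*(7 + 1) - 117) = 51*(1*8 - 117) = 51*(8 - 117) = 51*(-109) = -5559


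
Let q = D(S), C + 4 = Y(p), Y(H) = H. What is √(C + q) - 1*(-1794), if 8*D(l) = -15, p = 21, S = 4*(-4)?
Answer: 1794 + 11*√2/4 ≈ 1797.9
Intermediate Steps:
S = -16
C = 17 (C = -4 + 21 = 17)
D(l) = -15/8 (D(l) = (⅛)*(-15) = -15/8)
q = -15/8 ≈ -1.8750
√(C + q) - 1*(-1794) = √(17 - 15/8) - 1*(-1794) = √(121/8) + 1794 = 11*√2/4 + 1794 = 1794 + 11*√2/4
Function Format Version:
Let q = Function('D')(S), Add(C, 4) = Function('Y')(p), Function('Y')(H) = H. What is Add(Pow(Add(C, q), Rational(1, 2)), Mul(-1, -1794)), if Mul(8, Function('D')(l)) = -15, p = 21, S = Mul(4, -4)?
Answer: Add(1794, Mul(Rational(11, 4), Pow(2, Rational(1, 2)))) ≈ 1797.9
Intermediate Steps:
S = -16
C = 17 (C = Add(-4, 21) = 17)
Function('D')(l) = Rational(-15, 8) (Function('D')(l) = Mul(Rational(1, 8), -15) = Rational(-15, 8))
q = Rational(-15, 8) ≈ -1.8750
Add(Pow(Add(C, q), Rational(1, 2)), Mul(-1, -1794)) = Add(Pow(Add(17, Rational(-15, 8)), Rational(1, 2)), Mul(-1, -1794)) = Add(Pow(Rational(121, 8), Rational(1, 2)), 1794) = Add(Mul(Rational(11, 4), Pow(2, Rational(1, 2))), 1794) = Add(1794, Mul(Rational(11, 4), Pow(2, Rational(1, 2))))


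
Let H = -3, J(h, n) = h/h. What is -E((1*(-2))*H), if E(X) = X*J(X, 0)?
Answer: -6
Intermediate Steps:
J(h, n) = 1
E(X) = X (E(X) = X*1 = X)
-E((1*(-2))*H) = -1*(-2)*(-3) = -(-2)*(-3) = -1*6 = -6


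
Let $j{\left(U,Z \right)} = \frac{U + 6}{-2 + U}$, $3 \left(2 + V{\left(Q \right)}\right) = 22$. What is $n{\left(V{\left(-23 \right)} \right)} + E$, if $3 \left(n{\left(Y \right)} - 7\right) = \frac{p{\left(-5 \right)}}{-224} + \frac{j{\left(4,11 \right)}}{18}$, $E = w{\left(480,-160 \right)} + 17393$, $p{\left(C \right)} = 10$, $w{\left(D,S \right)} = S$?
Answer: $\frac{52133995}{3024} \approx 17240.0$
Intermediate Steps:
$V{\left(Q \right)} = \frac{16}{3}$ ($V{\left(Q \right)} = -2 + \frac{1}{3} \cdot 22 = -2 + \frac{22}{3} = \frac{16}{3}$)
$j{\left(U,Z \right)} = \frac{6 + U}{-2 + U}$
$E = 17233$ ($E = -160 + 17393 = 17233$)
$n{\left(Y \right)} = \frac{21403}{3024}$ ($n{\left(Y \right)} = 7 + \frac{\frac{10}{-224} + \frac{\frac{1}{-2 + 4} \left(6 + 4\right)}{18}}{3} = 7 + \frac{10 \left(- \frac{1}{224}\right) + \frac{1}{2} \cdot 10 \cdot \frac{1}{18}}{3} = 7 + \frac{- \frac{5}{112} + \frac{1}{2} \cdot 10 \cdot \frac{1}{18}}{3} = 7 + \frac{- \frac{5}{112} + 5 \cdot \frac{1}{18}}{3} = 7 + \frac{- \frac{5}{112} + \frac{5}{18}}{3} = 7 + \frac{1}{3} \cdot \frac{235}{1008} = 7 + \frac{235}{3024} = \frac{21403}{3024}$)
$n{\left(V{\left(-23 \right)} \right)} + E = \frac{21403}{3024} + 17233 = \frac{52133995}{3024}$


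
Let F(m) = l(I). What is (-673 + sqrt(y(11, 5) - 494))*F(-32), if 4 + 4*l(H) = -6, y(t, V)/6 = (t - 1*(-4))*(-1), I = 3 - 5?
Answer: 3365/2 - 5*I*sqrt(146) ≈ 1682.5 - 60.415*I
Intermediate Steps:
I = -2
y(t, V) = -24 - 6*t (y(t, V) = 6*((t - 1*(-4))*(-1)) = 6*((t + 4)*(-1)) = 6*((4 + t)*(-1)) = 6*(-4 - t) = -24 - 6*t)
l(H) = -5/2 (l(H) = -1 + (1/4)*(-6) = -1 - 3/2 = -5/2)
F(m) = -5/2
(-673 + sqrt(y(11, 5) - 494))*F(-32) = (-673 + sqrt((-24 - 6*11) - 494))*(-5/2) = (-673 + sqrt((-24 - 66) - 494))*(-5/2) = (-673 + sqrt(-90 - 494))*(-5/2) = (-673 + sqrt(-584))*(-5/2) = (-673 + 2*I*sqrt(146))*(-5/2) = 3365/2 - 5*I*sqrt(146)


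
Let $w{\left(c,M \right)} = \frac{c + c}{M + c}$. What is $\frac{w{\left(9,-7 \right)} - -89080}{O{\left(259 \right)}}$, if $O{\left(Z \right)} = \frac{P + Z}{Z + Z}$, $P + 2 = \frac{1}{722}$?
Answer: $\frac{900511612}{5015} \approx 1.7956 \cdot 10^{5}$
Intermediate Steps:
$P = - \frac{1443}{722}$ ($P = -2 + \frac{1}{722} = - \frac{1443}{722} \approx -1.9986$)
$w{\left(c,M \right)} = \frac{2 c}{M + c}$
$O{\left(Z \right)} = \frac{- \frac{1443}{722} + Z}{2 Z}$ ($O{\left(Z \right)} = \frac{- \frac{1443}{722} + Z}{Z + Z} = \frac{- \frac{1443}{722} + Z}{2 Z}$)
$\frac{w{\left(9,-7 \right)} - -89080}{O{\left(259 \right)}} = \frac{2 \cdot 9 \frac{1}{-7 + 9} - -89080}{\frac{1}{1444} \cdot \frac{1}{259} \left(-1443 + 722 \cdot 259\right)} = \frac{2 \cdot 9 \cdot \frac{1}{2} + 89080}{\frac{1}{1444} \cdot \frac{1}{259} \left(-1443 + 186998\right)} = \frac{2 \cdot 9 \cdot \frac{1}{2} + 89080}{\frac{1}{1444} \cdot \frac{1}{259} \cdot 185555} = \frac{9 + 89080}{\frac{5015}{10108}} = 89089 \cdot \frac{10108}{5015} = \frac{900511612}{5015}$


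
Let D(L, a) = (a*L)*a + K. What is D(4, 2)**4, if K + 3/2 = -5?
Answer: 130321/16 ≈ 8145.1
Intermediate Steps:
K = -13/2 (K = -3/2 - 5 = -13/2 ≈ -6.5000)
D(L, a) = -13/2 + L*a**2 (D(L, a) = (a*L)*a - 13/2 = (L*a)*a - 13/2 = L*a**2 - 13/2 = -13/2 + L*a**2)
D(4, 2)**4 = (-13/2 + 4*2**2)**4 = (-13/2 + 4*4)**4 = (-13/2 + 16)**4 = (19/2)**4 = 130321/16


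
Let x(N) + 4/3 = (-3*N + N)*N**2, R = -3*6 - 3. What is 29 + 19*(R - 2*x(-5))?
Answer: -29458/3 ≈ -9819.3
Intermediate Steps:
R = -21 (R = -18 - 3 = -21)
x(N) = -4/3 - 2*N**3 (x(N) = -4/3 + (-3*N + N)*N**2 = -4/3 + (-2*N)*N**2 = -4/3 - 2*N**3)
29 + 19*(R - 2*x(-5)) = 29 + 19*(-21 - 2*(-4/3 - 2*(-5)**3)) = 29 + 19*(-21 - 2*(-4/3 - 2*(-125))) = 29 + 19*(-21 - 2*(-4/3 + 250)) = 29 + 19*(-21 - 2*746/3) = 29 + 19*(-21 - 1492/3) = 29 + 19*(-1555/3) = 29 - 29545/3 = -29458/3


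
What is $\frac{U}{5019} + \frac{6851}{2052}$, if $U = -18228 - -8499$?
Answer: $\frac{4807087}{3432996} \approx 1.4003$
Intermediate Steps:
$U = -9729$ ($U = -18228 + 8499 = -9729$)
$\frac{U}{5019} + \frac{6851}{2052} = - \frac{9729}{5019} + \frac{6851}{2052} = \left(-9729\right) \frac{1}{5019} + 6851 \cdot \frac{1}{2052} = - \frac{3243}{1673} + \frac{6851}{2052} = \frac{4807087}{3432996}$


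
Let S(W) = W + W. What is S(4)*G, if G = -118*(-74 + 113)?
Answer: -36816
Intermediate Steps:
G = -4602 (G = -118*39 = -4602)
S(W) = 2*W
S(4)*G = (2*4)*(-4602) = 8*(-4602) = -36816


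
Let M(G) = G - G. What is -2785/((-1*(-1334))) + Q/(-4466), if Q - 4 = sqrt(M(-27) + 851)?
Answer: -214537/102718 - sqrt(851)/4466 ≈ -2.0951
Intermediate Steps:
M(G) = 0
Q = 4 + sqrt(851) (Q = 4 + sqrt(0 + 851) = 4 + sqrt(851) ≈ 33.172)
-2785/((-1*(-1334))) + Q/(-4466) = -2785/((-1*(-1334))) + (4 + sqrt(851))/(-4466) = -2785/1334 + (4 + sqrt(851))*(-1/4466) = -2785*1/1334 + (-2/2233 - sqrt(851)/4466) = -2785/1334 + (-2/2233 - sqrt(851)/4466) = -214537/102718 - sqrt(851)/4466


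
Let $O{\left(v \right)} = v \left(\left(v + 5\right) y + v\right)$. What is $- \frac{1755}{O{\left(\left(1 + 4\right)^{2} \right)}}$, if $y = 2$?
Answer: $- \frac{351}{425} \approx -0.82588$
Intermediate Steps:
$O{\left(v \right)} = v \left(10 + 3 v\right)$ ($O{\left(v \right)} = v \left(\left(v + 5\right) 2 + v\right) = v \left(\left(5 + v\right) 2 + v\right) = v \left(\left(10 + 2 v\right) + v\right) = v \left(10 + 3 v\right)$)
$- \frac{1755}{O{\left(\left(1 + 4\right)^{2} \right)}} = - \frac{1755}{\left(1 + 4\right)^{2} \left(10 + 3 \left(1 + 4\right)^{2}\right)} = - \frac{1755}{5^{2} \left(10 + 3 \cdot 5^{2}\right)} = - \frac{1755}{25 \left(10 + 3 \cdot 25\right)} = - \frac{1755}{25 \left(10 + 75\right)} = - \frac{1755}{25 \cdot 85} = - \frac{1755}{2125} = \left(-1755\right) \frac{1}{2125} = - \frac{351}{425}$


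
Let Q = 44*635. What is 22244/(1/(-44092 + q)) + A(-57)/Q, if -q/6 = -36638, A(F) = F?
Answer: 109219460056903/27940 ≈ 3.9091e+9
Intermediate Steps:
Q = 27940
q = 219828 (q = -6*(-36638) = 219828)
22244/(1/(-44092 + q)) + A(-57)/Q = 22244/(1/(-44092 + 219828)) - 57/27940 = 22244/(1/175736) - 57*1/27940 = 22244/(1/175736) - 57/27940 = 22244*175736 - 57/27940 = 3909071584 - 57/27940 = 109219460056903/27940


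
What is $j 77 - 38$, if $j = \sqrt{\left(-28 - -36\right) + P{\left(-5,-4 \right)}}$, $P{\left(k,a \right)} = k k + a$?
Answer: $-38 + 77 \sqrt{29} \approx 376.66$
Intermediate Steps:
$P{\left(k,a \right)} = a + k^{2}$ ($P{\left(k,a \right)} = k^{2} + a = a + k^{2}$)
$j = \sqrt{29}$ ($j = \sqrt{\left(-28 - -36\right) - \left(4 - \left(-5\right)^{2}\right)} = \sqrt{\left(-28 + 36\right) + \left(-4 + 25\right)} = \sqrt{8 + 21} = \sqrt{29} \approx 5.3852$)
$j 77 - 38 = \sqrt{29} \cdot 77 - 38 = 77 \sqrt{29} - 38 = -38 + 77 \sqrt{29}$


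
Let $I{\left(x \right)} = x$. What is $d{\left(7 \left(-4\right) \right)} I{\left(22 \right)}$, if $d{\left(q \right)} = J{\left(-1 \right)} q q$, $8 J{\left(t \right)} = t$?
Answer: $-2156$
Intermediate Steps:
$J{\left(t \right)} = \frac{t}{8}$
$d{\left(q \right)} = - \frac{q^{2}}{8}$ ($d{\left(q \right)} = \frac{1}{8} \left(-1\right) q q = - \frac{q}{8} q = - \frac{q^{2}}{8}$)
$d{\left(7 \left(-4\right) \right)} I{\left(22 \right)} = - \frac{\left(7 \left(-4\right)\right)^{2}}{8} \cdot 22 = - \frac{\left(-28\right)^{2}}{8} \cdot 22 = \left(- \frac{1}{8}\right) 784 \cdot 22 = \left(-98\right) 22 = -2156$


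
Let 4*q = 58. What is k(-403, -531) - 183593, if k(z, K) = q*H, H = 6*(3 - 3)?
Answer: -183593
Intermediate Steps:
H = 0 (H = 6*0 = 0)
q = 29/2 (q = (¼)*58 = 29/2 ≈ 14.500)
k(z, K) = 0 (k(z, K) = (29/2)*0 = 0)
k(-403, -531) - 183593 = 0 - 183593 = -183593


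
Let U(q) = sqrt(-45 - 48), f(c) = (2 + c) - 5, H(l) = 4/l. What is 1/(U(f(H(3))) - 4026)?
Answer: -1342/5402923 - I*sqrt(93)/16208769 ≈ -0.00024838 - 5.9497e-7*I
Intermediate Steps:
f(c) = -3 + c
U(q) = I*sqrt(93) (U(q) = sqrt(-93) = I*sqrt(93))
1/(U(f(H(3))) - 4026) = 1/(I*sqrt(93) - 4026) = 1/(-4026 + I*sqrt(93))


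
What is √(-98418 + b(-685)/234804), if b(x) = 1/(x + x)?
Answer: I*√2546048429930431717170/160840740 ≈ 313.72*I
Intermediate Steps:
b(x) = 1/(2*x)
√(-98418 + b(-685)/234804) = √(-98418 + ((½)/(-685))/234804) = √(-98418 + ((½)*(-1/685))*(1/234804)) = √(-98418 - 1/1370*1/234804) = √(-98418 - 1/321681480) = √(-31659247898641/321681480) = I*√2546048429930431717170/160840740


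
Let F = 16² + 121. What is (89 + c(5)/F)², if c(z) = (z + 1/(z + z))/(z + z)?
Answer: 11258380333201/1421290000 ≈ 7921.2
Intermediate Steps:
F = 377 (F = 256 + 121 = 377)
c(z) = (z + 1/(2*z))/(2*z) (c(z) = (z + 1/(2*z))/((2*z)) = (z + 1/(2*z))*(1/(2*z)) = (z + 1/(2*z))/(2*z))
(89 + c(5)/F)² = (89 + (½ + (¼)/5²)/377)² = (89 + (½ + (¼)*(1/25))*(1/377))² = (89 + (½ + 1/100)*(1/377))² = (89 + (51/100)*(1/377))² = (89 + 51/37700)² = (3355351/37700)² = 11258380333201/1421290000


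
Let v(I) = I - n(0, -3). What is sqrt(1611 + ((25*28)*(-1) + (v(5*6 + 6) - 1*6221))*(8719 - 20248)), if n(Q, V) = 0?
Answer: 6*sqrt(2204966) ≈ 8909.5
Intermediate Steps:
v(I) = I (v(I) = I - 1*0 = I + 0 = I)
sqrt(1611 + ((25*28)*(-1) + (v(5*6 + 6) - 1*6221))*(8719 - 20248)) = sqrt(1611 + ((25*28)*(-1) + ((5*6 + 6) - 1*6221))*(8719 - 20248)) = sqrt(1611 + (700*(-1) + ((30 + 6) - 6221))*(-11529)) = sqrt(1611 + (-700 + (36 - 6221))*(-11529)) = sqrt(1611 + (-700 - 6185)*(-11529)) = sqrt(1611 - 6885*(-11529)) = sqrt(1611 + 79377165) = sqrt(79378776) = 6*sqrt(2204966)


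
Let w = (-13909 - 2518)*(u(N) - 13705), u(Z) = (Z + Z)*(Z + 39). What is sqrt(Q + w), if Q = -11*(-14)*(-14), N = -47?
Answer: 5*sqrt(8511071) ≈ 14587.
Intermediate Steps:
Q = -2156 (Q = 154*(-14) = -2156)
u(Z) = 2*Z*(39 + Z) (u(Z) = (2*Z)*(39 + Z) = 2*Z*(39 + Z))
w = 212778931 (w = (-13909 - 2518)*(2*(-47)*(39 - 47) - 13705) = -16427*(2*(-47)*(-8) - 13705) = -16427*(752 - 13705) = -16427*(-12953) = 212778931)
sqrt(Q + w) = sqrt(-2156 + 212778931) = sqrt(212776775) = 5*sqrt(8511071)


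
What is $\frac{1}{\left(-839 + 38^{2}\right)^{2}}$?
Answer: $\frac{1}{366025} \approx 2.7321 \cdot 10^{-6}$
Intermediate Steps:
$\frac{1}{\left(-839 + 38^{2}\right)^{2}} = \frac{1}{\left(-839 + 1444\right)^{2}} = \frac{1}{605^{2}} = \frac{1}{366025}$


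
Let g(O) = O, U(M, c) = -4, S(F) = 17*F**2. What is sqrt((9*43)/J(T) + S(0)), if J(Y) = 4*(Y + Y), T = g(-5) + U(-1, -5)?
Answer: I*sqrt(86)/4 ≈ 2.3184*I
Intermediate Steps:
T = -9 (T = -5 - 4 = -9)
J(Y) = 8*Y (J(Y) = 4*(2*Y) = 8*Y)
sqrt((9*43)/J(T) + S(0)) = sqrt((9*43)/((8*(-9))) + 17*0**2) = sqrt(387/(-72) + 17*0) = sqrt(387*(-1/72) + 0) = sqrt(-43/8 + 0) = sqrt(-43/8) = I*sqrt(86)/4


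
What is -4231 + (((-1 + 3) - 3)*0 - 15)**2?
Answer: -4006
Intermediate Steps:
-4231 + (((-1 + 3) - 3)*0 - 15)**2 = -4231 + ((2 - 3)*0 - 15)**2 = -4231 + (-1*0 - 15)**2 = -4231 + (0 - 15)**2 = -4231 + (-15)**2 = -4231 + 225 = -4006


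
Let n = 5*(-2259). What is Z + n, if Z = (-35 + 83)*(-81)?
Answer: -15183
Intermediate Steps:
n = -11295
Z = -3888 (Z = 48*(-81) = -3888)
Z + n = -3888 - 11295 = -15183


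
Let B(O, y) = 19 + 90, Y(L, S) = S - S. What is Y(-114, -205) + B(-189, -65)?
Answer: 109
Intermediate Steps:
Y(L, S) = 0
B(O, y) = 109
Y(-114, -205) + B(-189, -65) = 0 + 109 = 109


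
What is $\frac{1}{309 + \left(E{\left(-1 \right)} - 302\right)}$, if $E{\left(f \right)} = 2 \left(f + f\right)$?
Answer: $\frac{1}{3} \approx 0.33333$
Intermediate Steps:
$E{\left(f \right)} = 4 f$ ($E{\left(f \right)} = 2 \cdot 2 f = 4 f$)
$\frac{1}{309 + \left(E{\left(-1 \right)} - 302\right)} = \frac{1}{309 + \left(4 \left(-1\right) - 302\right)} = \frac{1}{309 - 306} = \frac{1}{3}$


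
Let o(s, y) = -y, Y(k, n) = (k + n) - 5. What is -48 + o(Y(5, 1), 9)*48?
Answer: -480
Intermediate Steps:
Y(k, n) = -5 + k + n
-48 + o(Y(5, 1), 9)*48 = -48 - 1*9*48 = -48 - 9*48 = -48 - 432 = -480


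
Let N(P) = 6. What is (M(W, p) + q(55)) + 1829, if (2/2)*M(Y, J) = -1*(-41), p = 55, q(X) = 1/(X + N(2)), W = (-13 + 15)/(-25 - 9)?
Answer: 114071/61 ≈ 1870.0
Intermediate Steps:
W = -1/17 (W = 2/(-34) = 2*(-1/34) = -1/17 ≈ -0.058824)
q(X) = 1/(6 + X) (q(X) = 1/(X + 6) = 1/(6 + X))
M(Y, J) = 41 (M(Y, J) = -1*(-41) = 41)
(M(W, p) + q(55)) + 1829 = (41 + 1/(6 + 55)) + 1829 = (41 + 1/61) + 1829 = 2502/61 + 1829 = 114071/61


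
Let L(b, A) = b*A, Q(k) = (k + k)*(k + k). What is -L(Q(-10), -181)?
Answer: 72400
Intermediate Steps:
Q(k) = 4*k**2 (Q(k) = (2*k)*(2*k) = 4*k**2)
L(b, A) = A*b
-L(Q(-10), -181) = -(-181)*4*(-10)**2 = -(-181)*4*100 = -(-181)*400 = -1*(-72400) = 72400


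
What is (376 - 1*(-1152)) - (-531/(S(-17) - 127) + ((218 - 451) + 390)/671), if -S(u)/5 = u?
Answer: 14233067/9394 ≈ 1515.1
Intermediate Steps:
S(u) = -5*u
(376 - 1*(-1152)) - (-531/(S(-17) - 127) + ((218 - 451) + 390)/671) = (376 - 1*(-1152)) - (-531/(-5*(-17) - 127) + ((218 - 451) + 390)/671) = (376 + 1152) - (-531/(85 - 127) + (-233 + 390)*(1/671)) = 1528 - (-531/(-42) + 157*(1/671)) = 1528 - (-531*(-1/42) + 157/671) = 1528 - (177/14 + 157/671) = 1528 - 1*120965/9394 = 1528 - 120965/9394 = 14233067/9394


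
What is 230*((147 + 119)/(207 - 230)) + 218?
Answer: -2442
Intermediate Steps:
230*((147 + 119)/(207 - 230)) + 218 = 230*(266/(-23)) + 218 = 230*(266*(-1/23)) + 218 = 230*(-266/23) + 218 = -2660 + 218 = -2442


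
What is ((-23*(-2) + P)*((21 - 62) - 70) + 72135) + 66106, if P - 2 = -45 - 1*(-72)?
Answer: 129916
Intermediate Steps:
P = 29 (P = 2 + (-45 - 1*(-72)) = 2 + (-45 + 72) = 2 + 27 = 29)
((-23*(-2) + P)*((21 - 62) - 70) + 72135) + 66106 = ((-23*(-2) + 29)*((21 - 62) - 70) + 72135) + 66106 = ((46 + 29)*(-41 - 70) + 72135) + 66106 = (75*(-111) + 72135) + 66106 = (-8325 + 72135) + 66106 = 63810 + 66106 = 129916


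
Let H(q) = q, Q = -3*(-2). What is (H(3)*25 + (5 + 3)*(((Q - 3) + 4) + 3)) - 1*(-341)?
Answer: 496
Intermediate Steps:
Q = 6
(H(3)*25 + (5 + 3)*(((Q - 3) + 4) + 3)) - 1*(-341) = (3*25 + (5 + 3)*(((6 - 3) + 4) + 3)) - 1*(-341) = (75 + 8*((3 + 4) + 3)) + 341 = (75 + 8*(7 + 3)) + 341 = (75 + 8*10) + 341 = (75 + 80) + 341 = 155 + 341 = 496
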